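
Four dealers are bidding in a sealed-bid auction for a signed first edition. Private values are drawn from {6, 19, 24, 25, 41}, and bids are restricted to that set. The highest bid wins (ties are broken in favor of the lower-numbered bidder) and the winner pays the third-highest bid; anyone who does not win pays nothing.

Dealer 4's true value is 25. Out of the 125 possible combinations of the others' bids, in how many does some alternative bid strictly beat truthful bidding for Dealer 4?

Others bid (6, 6, 25): truth gives 0; bid 41 gives 19 > 0. Violating.
Others bid (6, 19, 25): truth gives 0; bid 41 gives 6 > 0. Violating.
Others bid (6, 24, 25): truth gives 0; bid 41 gives 1 > 0. Violating.
Others bid (6, 25, 6): truth gives 0; bid 41 gives 19 > 0. Violating.
Others bid (6, 6, 6): truth gives 19; no alternative beats it.
Others bid (6, 6, 19): truth gives 19; no alternative beats it.
(Checking all 125 profiles: 27 have a profitable deviation, 98 do not.)

27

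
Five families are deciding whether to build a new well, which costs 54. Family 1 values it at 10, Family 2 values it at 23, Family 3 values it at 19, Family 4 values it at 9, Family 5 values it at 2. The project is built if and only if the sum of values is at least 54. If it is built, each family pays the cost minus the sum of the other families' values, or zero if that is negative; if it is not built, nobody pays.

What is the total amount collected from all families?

25

Total value 63 ≥ cost 54, so it is built.
Family 1: others sum to 53; max(0, 54 - 53) = 1.
Family 2: others sum to 40; max(0, 54 - 40) = 14.
Family 3: others sum to 44; max(0, 54 - 44) = 10.
Family 4: others sum to 54; max(0, 54 - 54) = 0.
Family 5: others sum to 61; max(0, 54 - 61) = 0.
Total collected = 1 + 14 + 10 + 0 + 0 = 25.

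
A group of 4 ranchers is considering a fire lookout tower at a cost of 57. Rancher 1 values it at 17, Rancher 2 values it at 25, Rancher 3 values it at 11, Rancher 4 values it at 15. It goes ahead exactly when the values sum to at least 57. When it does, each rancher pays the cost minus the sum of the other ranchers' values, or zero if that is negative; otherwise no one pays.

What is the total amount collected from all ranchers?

Total value 68 ≥ cost 57, so it is built.
Rancher 1: others sum to 51; max(0, 57 - 51) = 6.
Rancher 2: others sum to 43; max(0, 57 - 43) = 14.
Rancher 3: others sum to 57; max(0, 57 - 57) = 0.
Rancher 4: others sum to 53; max(0, 57 - 53) = 4.
Total collected = 6 + 14 + 0 + 4 = 24.

24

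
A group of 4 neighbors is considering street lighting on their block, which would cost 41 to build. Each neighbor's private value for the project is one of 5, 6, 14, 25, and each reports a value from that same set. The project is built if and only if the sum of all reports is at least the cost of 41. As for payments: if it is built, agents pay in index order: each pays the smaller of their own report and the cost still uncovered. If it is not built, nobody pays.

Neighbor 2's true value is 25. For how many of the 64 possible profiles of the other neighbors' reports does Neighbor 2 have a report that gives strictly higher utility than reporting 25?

44

Others report (5, 5, 25): truth gives 0; report 6 gives 19 > 0. Violating.
Others report (5, 6, 25): truth gives 0; report 5 gives 20 > 0. Violating.
Others report (5, 14, 14): truth gives 0; report 14 gives 11 > 0. Violating.
Others report (5, 14, 25): truth gives 0; report 5 gives 20 > 0. Violating.
Others report (5, 5, 5): truth gives 0; no alternative beats it.
Others report (5, 5, 6): truth gives 0; no alternative beats it.
(Checking all 64 profiles: 44 have a profitable deviation, 20 do not.)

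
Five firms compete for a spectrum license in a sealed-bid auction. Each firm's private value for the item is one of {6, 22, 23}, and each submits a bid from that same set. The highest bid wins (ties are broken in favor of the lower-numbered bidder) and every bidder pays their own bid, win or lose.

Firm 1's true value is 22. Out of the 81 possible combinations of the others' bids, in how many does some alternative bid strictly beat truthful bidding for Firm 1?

Others bid (6, 6, 6, 6): truth gives 0; bid 6 gives 16 > 0. Violating.
Others bid (6, 6, 6, 23): truth gives -22; bid 23 gives -1 > -22. Violating.
Others bid (6, 6, 22, 23): truth gives -22; bid 23 gives -1 > -22. Violating.
Others bid (6, 6, 23, 6): truth gives -22; bid 23 gives -1 > -22. Violating.
Others bid (6, 6, 6, 22): truth gives 0; no alternative beats it.
Others bid (6, 6, 22, 6): truth gives 0; no alternative beats it.
(Checking all 81 profiles: 66 have a profitable deviation, 15 do not.)

66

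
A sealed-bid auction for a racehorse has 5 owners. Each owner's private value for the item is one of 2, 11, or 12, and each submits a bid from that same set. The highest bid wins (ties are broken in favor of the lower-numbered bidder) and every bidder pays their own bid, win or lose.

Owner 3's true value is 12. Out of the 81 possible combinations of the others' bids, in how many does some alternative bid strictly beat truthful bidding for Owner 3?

49

Others bid (2, 2, 2, 2): truth gives 0; bid 11 gives 1 > 0. Violating.
Others bid (2, 2, 2, 11): truth gives 0; bid 11 gives 1 > 0. Violating.
Others bid (2, 2, 11, 2): truth gives 0; bid 11 gives 1 > 0. Violating.
Others bid (2, 2, 11, 11): truth gives 0; bid 11 gives 1 > 0. Violating.
Others bid (2, 2, 2, 12): truth gives 0; no alternative beats it.
Others bid (2, 2, 11, 12): truth gives 0; no alternative beats it.
(Checking all 81 profiles: 49 have a profitable deviation, 32 do not.)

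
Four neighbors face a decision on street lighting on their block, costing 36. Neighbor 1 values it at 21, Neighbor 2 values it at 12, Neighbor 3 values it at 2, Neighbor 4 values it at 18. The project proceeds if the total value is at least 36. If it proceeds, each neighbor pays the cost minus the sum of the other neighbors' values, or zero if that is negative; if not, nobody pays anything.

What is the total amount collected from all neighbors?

Total value 53 ≥ cost 36, so it is built.
Neighbor 1: others sum to 32; max(0, 36 - 32) = 4.
Neighbor 2: others sum to 41; max(0, 36 - 41) = 0.
Neighbor 3: others sum to 51; max(0, 36 - 51) = 0.
Neighbor 4: others sum to 35; max(0, 36 - 35) = 1.
Total collected = 4 + 0 + 0 + 1 = 5.

5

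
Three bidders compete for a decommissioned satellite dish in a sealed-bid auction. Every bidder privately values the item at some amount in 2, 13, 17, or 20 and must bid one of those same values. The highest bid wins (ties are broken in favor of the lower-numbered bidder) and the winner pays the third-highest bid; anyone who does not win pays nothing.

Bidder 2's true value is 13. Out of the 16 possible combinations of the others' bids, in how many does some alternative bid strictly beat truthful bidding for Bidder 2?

4

Others bid (2, 17): truth gives 0; bid 17 gives 11 > 0. Violating.
Others bid (2, 20): truth gives 0; bid 20 gives 11 > 0. Violating.
Others bid (13, 2): truth gives 0; bid 17 gives 11 > 0. Violating.
Others bid (17, 2): truth gives 0; bid 20 gives 11 > 0. Violating.
Others bid (2, 2): truth gives 11; no alternative beats it.
Others bid (2, 13): truth gives 11; no alternative beats it.
(Checking all 16 profiles: 4 have a profitable deviation, 12 do not.)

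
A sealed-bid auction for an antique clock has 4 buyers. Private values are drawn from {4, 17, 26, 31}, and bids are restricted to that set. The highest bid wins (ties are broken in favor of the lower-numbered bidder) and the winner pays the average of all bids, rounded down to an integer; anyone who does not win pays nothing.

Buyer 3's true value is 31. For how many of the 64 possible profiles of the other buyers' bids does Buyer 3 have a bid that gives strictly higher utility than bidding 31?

Others bid (4, 4, 4): truth gives 21; bid 17 gives 24 > 21. Violating.
Others bid (4, 4, 17): truth gives 17; bid 17 gives 21 > 17. Violating.
Others bid (4, 4, 26): truth gives 15; bid 26 gives 16 > 15. Violating.
Others bid (4, 17, 4): truth gives 17; bid 26 gives 19 > 17. Violating.
Others bid (4, 4, 31): truth gives 14; no alternative beats it.
Others bid (4, 17, 31): truth gives 11; no alternative beats it.
(Checking all 64 profiles: 12 have a profitable deviation, 52 do not.)

12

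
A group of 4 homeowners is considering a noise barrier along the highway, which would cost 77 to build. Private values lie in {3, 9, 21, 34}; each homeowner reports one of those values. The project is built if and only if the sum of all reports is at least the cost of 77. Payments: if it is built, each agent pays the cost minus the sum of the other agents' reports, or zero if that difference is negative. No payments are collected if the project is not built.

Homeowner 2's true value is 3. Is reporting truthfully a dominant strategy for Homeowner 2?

Check each profile of the others' reports and compare truth against every alternative report.
Others report (3, 34, 34): truth gives 0, best alternative gives -3.
Others report (34, 3, 34): truth gives 0, best alternative gives -3.
Others report (34, 34, 3): truth gives 0, best alternative gives -3.
Others report (9, 34, 34): truth gives 3, best alternative gives 3.
Others report (21, 34, 34): truth gives 3, best alternative gives 3.
Others report (34, 9, 34): truth gives 3, best alternative gives 3.
(Remaining 58 profiles checked similarly; truth is weakly best in each.)
In every case the truthful report is at least as good as any alternative, so it is a dominant strategy.

Yes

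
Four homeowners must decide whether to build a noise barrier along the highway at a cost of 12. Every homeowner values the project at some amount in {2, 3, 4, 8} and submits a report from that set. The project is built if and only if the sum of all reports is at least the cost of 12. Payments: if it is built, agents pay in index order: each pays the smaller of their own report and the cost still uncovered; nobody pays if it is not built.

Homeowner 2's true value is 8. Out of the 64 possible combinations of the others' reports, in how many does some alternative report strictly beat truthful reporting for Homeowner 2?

Others report (2, 2, 4): truth gives 0; report 4 gives 4 > 0. Violating.
Others report (2, 2, 8): truth gives 0; report 2 gives 6 > 0. Violating.
Others report (2, 3, 3): truth gives 0; report 4 gives 4 > 0. Violating.
Others report (2, 3, 4): truth gives 0; report 3 gives 5 > 0. Violating.
Others report (2, 2, 2): truth gives 0; no alternative beats it.
Others report (2, 2, 3): truth gives 0; no alternative beats it.
(Checking all 64 profiles: 60 have a profitable deviation, 4 do not.)

60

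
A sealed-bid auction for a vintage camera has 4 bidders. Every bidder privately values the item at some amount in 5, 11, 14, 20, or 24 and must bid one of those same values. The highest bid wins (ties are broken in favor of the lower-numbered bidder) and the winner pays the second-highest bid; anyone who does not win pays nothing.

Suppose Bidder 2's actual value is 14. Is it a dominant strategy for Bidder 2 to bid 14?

Yes

Check each profile of the others' bids and compare truth against every alternative bid.
Others bid (5, 5, 5): truth gives 9, best alternative gives 9.
Others bid (5, 5, 11): truth gives 3, best alternative gives 3.
Others bid (5, 11, 5): truth gives 3, best alternative gives 3.
Others bid (5, 11, 11): truth gives 3, best alternative gives 3.
Others bid (11, 5, 5): truth gives 3, best alternative gives 3.
Others bid (11, 5, 11): truth gives 3, best alternative gives 3.
(Remaining 119 profiles checked similarly; truth is weakly best in each.)
In every case the truthful bid is at least as good as any alternative, so it is a dominant strategy.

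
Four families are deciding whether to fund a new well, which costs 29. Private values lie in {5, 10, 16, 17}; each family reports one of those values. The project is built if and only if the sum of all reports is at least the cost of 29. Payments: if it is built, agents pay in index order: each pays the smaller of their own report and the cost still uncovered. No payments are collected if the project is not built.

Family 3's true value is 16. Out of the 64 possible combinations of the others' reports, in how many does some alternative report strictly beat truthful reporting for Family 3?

Others report (5, 5, 10): truth gives 0; report 10 gives 6 > 0. Violating.
Others report (5, 5, 16): truth gives 0; report 5 gives 11 > 0. Violating.
Others report (5, 5, 17): truth gives 0; report 5 gives 11 > 0. Violating.
Others report (5, 10, 5): truth gives 2; report 10 gives 6 > 2. Violating.
Others report (5, 5, 5): truth gives 0; no alternative beats it.
Others report (10, 16, 5): truth gives 13; no alternative beats it.
(Checking all 64 profiles: 31 have a profitable deviation, 33 do not.)

31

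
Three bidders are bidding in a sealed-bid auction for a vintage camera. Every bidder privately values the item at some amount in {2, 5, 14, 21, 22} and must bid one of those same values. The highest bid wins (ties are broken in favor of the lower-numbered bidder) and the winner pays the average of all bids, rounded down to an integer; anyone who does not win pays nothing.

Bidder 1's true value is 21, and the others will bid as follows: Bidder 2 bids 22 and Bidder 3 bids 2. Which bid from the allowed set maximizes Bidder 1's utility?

22

Bid 2: loses, pays 0, utility 0.
Bid 5: loses, pays 0, utility 0.
Bid 14: loses, pays 0, utility 0.
Bid 21: loses, pays 0, utility 0.
Bid 22: wins, pays 15, utility 21 - 15 = 6.
The best choice is 22 with utility 6.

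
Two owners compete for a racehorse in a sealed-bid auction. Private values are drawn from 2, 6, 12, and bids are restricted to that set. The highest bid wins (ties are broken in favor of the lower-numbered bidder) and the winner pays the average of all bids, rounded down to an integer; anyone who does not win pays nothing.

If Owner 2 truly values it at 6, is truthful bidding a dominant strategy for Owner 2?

Check each profile of the others' bids and compare truth against every alternative bid.
Others bid (2): truth gives 2, best alternative gives 0.
Others bid (6): truth gives 0, best alternative gives 0.
Others bid (12): truth gives 0, best alternative gives 0.
In every case the truthful bid is at least as good as any alternative, so it is a dominant strategy.

Yes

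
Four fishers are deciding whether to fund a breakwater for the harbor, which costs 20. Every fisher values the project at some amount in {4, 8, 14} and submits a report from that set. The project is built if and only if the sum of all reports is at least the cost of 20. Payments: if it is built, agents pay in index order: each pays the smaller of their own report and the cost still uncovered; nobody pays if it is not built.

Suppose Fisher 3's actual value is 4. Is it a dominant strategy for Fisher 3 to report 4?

Check each profile of the others' reports and compare truth against every alternative report.
Others report (4, 4, 4): truth gives 0, best alternative gives -4.
Others report (4, 4, 8): truth gives 0, best alternative gives -4.
Others report (4, 4, 14): truth gives 0, best alternative gives -4.
Others report (4, 8, 4): truth gives 0, best alternative gives -4.
Others report (4, 8, 8): truth gives 0, best alternative gives -4.
Others report (4, 8, 14): truth gives 0, best alternative gives -4.
(Remaining 21 profiles checked similarly; truth is weakly best in each.)
In every case the truthful report is at least as good as any alternative, so it is a dominant strategy.

Yes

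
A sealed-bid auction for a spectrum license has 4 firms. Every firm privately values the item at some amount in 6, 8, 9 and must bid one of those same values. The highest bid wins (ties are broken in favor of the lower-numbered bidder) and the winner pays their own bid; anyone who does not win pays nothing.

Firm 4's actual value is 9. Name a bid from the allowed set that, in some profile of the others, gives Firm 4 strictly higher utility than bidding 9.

8

Suppose Firm 1 bids 6, Firm 2 bids 6 and Firm 3 bids 6.
Bid 9: wins, pays 9, utility 9 - 9 = 0.
Bid 8: wins, pays 8, utility 9 - 8 = 1.
So bidding 8 beats truth here (1 > 0).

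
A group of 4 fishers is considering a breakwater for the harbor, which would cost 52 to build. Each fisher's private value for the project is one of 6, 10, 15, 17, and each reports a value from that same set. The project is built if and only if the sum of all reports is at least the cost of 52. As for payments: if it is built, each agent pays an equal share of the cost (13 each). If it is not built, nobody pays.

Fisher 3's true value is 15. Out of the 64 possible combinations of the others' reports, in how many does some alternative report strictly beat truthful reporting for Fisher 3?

Others report (6, 15, 15): truth gives 0; report 17 gives 2 > 0. Violating.
Others report (10, 10, 15): truth gives 0; report 17 gives 2 > 0. Violating.
Others report (10, 15, 10): truth gives 0; report 17 gives 2 > 0. Violating.
Others report (15, 6, 15): truth gives 0; report 17 gives 2 > 0. Violating.
Others report (6, 6, 6): truth gives 0; no alternative beats it.
Others report (6, 6, 10): truth gives 0; no alternative beats it.
(Checking all 64 profiles: 6 have a profitable deviation, 58 do not.)

6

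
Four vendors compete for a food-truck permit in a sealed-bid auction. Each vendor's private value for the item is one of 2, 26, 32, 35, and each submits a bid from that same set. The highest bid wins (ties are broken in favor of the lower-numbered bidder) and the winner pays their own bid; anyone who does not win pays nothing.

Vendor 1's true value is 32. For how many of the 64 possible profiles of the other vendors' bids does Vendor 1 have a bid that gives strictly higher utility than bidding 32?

8

Others bid (2, 2, 2): truth gives 0; bid 2 gives 30 > 0. Violating.
Others bid (2, 2, 26): truth gives 0; bid 26 gives 6 > 0. Violating.
Others bid (2, 26, 2): truth gives 0; bid 26 gives 6 > 0. Violating.
Others bid (2, 26, 26): truth gives 0; bid 26 gives 6 > 0. Violating.
Others bid (2, 2, 32): truth gives 0; no alternative beats it.
Others bid (2, 2, 35): truth gives 0; no alternative beats it.
(Checking all 64 profiles: 8 have a profitable deviation, 56 do not.)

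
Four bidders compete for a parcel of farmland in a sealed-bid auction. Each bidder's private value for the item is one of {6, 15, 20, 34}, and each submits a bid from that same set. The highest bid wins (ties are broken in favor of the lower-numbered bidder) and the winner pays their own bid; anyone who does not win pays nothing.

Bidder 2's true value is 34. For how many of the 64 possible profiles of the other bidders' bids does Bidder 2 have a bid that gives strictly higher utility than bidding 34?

Others bid (6, 6, 6): truth gives 0; bid 15 gives 19 > 0. Violating.
Others bid (6, 6, 15): truth gives 0; bid 15 gives 19 > 0. Violating.
Others bid (6, 6, 20): truth gives 0; bid 20 gives 14 > 0. Violating.
Others bid (6, 15, 6): truth gives 0; bid 15 gives 19 > 0. Violating.
Others bid (6, 6, 34): truth gives 0; no alternative beats it.
Others bid (6, 15, 34): truth gives 0; no alternative beats it.
(Checking all 64 profiles: 18 have a profitable deviation, 46 do not.)

18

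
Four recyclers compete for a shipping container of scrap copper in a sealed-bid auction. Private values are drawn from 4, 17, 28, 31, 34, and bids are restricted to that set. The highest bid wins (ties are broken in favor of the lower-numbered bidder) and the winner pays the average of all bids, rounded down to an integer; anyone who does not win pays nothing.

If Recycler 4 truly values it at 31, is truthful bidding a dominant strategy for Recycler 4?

No

Consider the case where Recycler 1 bids 4, Recycler 2 bids 4 and Recycler 3 bids 4.
Truthful bid 31: wins, pays 10, utility 31 - 10 = 21.
Bid 17 instead: wins, pays 7, utility 31 - 7 = 24.
Since 24 > 21, bidding 17 is strictly better here, so truthful bidding is not dominant.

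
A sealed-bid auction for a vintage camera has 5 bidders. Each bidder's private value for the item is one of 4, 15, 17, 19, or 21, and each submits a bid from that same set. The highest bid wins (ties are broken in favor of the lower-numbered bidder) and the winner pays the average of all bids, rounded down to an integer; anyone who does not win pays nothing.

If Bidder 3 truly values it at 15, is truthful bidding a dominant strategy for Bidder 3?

Consider the case where Bidder 1 bids 4, Bidder 2 bids 4, Bidder 4 bids 4 and Bidder 5 bids 17.
Truthful bid 15: loses, pays 0, utility 0.
Bid 17 instead: wins, pays 9, utility 15 - 9 = 6.
Since 6 > 0, bidding 17 is strictly better here, so truthful bidding is not dominant.

No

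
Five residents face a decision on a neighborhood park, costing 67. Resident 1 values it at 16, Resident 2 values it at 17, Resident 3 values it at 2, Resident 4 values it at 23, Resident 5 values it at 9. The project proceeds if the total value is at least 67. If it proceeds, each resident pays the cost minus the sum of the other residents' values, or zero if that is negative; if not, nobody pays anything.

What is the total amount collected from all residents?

67

Total value 67 ≥ cost 67, so it is built.
Resident 1: others sum to 51; max(0, 67 - 51) = 16.
Resident 2: others sum to 50; max(0, 67 - 50) = 17.
Resident 3: others sum to 65; max(0, 67 - 65) = 2.
Resident 4: others sum to 44; max(0, 67 - 44) = 23.
Resident 5: others sum to 58; max(0, 67 - 58) = 9.
Total collected = 16 + 17 + 2 + 23 + 9 = 67.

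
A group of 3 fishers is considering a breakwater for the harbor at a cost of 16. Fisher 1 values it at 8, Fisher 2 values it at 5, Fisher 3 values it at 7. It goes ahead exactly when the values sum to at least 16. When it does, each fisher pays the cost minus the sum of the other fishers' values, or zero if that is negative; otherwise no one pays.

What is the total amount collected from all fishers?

Total value 20 ≥ cost 16, so it is built.
Fisher 1: others sum to 12; max(0, 16 - 12) = 4.
Fisher 2: others sum to 15; max(0, 16 - 15) = 1.
Fisher 3: others sum to 13; max(0, 16 - 13) = 3.
Total collected = 4 + 1 + 3 = 8.

8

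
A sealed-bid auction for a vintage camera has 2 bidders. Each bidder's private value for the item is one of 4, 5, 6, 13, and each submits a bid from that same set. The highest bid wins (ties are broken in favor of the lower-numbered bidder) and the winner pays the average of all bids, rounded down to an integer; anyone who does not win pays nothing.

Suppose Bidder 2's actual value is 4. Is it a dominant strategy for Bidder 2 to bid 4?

Check each profile of the others' bids and compare truth against every alternative bid.
Others bid (4): truth gives 0, best alternative gives 0.
Others bid (5): truth gives 0, best alternative gives 0.
Others bid (6): truth gives 0, best alternative gives 0.
Others bid (13): truth gives 0, best alternative gives 0.
In every case the truthful bid is at least as good as any alternative, so it is a dominant strategy.

Yes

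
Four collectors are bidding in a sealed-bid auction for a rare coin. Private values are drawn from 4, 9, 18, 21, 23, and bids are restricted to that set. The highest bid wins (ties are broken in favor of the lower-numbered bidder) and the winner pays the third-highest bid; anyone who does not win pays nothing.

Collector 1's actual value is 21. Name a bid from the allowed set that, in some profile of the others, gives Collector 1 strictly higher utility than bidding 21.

Suppose Collector 2 bids 4, Collector 3 bids 4 and Collector 4 bids 23.
Bid 21: loses, pays 0, utility 0.
Bid 23: wins, pays 4, utility 21 - 4 = 17.
So bidding 23 beats truth here (17 > 0).

23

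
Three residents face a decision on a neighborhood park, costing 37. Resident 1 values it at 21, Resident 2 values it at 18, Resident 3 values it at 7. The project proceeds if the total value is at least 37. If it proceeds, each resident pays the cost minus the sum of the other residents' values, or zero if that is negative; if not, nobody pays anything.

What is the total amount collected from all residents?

21

Total value 46 ≥ cost 37, so it is built.
Resident 1: others sum to 25; max(0, 37 - 25) = 12.
Resident 2: others sum to 28; max(0, 37 - 28) = 9.
Resident 3: others sum to 39; max(0, 37 - 39) = 0.
Total collected = 12 + 9 + 0 = 21.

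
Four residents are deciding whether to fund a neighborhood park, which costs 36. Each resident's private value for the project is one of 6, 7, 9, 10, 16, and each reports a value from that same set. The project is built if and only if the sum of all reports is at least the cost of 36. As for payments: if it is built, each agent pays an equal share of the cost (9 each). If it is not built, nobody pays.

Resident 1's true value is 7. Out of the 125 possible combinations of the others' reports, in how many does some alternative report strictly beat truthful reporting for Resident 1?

9

Others report (6, 7, 16): truth gives -2; report 6 gives 0 > -2. Violating.
Others report (6, 16, 7): truth gives -2; report 6 gives 0 > -2. Violating.
Others report (7, 6, 16): truth gives -2; report 6 gives 0 > -2. Violating.
Others report (7, 16, 6): truth gives -2; report 6 gives 0 > -2. Violating.
Others report (6, 6, 6): truth gives 0; no alternative beats it.
Others report (6, 6, 7): truth gives 0; no alternative beats it.
(Checking all 125 profiles: 9 have a profitable deviation, 116 do not.)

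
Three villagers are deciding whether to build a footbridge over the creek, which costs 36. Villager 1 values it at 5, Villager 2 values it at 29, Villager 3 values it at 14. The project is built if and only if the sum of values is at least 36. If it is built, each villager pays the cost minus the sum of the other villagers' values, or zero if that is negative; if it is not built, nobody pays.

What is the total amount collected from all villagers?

Total value 48 ≥ cost 36, so it is built.
Villager 1: others sum to 43; max(0, 36 - 43) = 0.
Villager 2: others sum to 19; max(0, 36 - 19) = 17.
Villager 3: others sum to 34; max(0, 36 - 34) = 2.
Total collected = 0 + 17 + 2 = 19.

19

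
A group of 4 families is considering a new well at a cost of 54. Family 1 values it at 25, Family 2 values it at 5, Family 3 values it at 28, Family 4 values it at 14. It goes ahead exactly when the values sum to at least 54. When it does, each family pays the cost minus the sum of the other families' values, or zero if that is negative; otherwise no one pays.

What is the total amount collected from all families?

17

Total value 72 ≥ cost 54, so it is built.
Family 1: others sum to 47; max(0, 54 - 47) = 7.
Family 2: others sum to 67; max(0, 54 - 67) = 0.
Family 3: others sum to 44; max(0, 54 - 44) = 10.
Family 4: others sum to 58; max(0, 54 - 58) = 0.
Total collected = 7 + 0 + 10 + 0 = 17.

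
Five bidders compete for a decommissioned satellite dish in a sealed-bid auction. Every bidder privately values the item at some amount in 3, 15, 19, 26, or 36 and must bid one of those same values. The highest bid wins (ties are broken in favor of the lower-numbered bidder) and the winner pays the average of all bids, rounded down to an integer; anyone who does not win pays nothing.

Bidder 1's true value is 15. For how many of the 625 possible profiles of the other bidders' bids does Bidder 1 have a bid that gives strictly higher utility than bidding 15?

Others bid (3, 3, 3, 3): truth gives 10; bid 3 gives 12 > 10. Violating.
Others bid (3, 3, 3, 19): truth gives 0; bid 19 gives 6 > 0. Violating.
Others bid (3, 3, 3, 26): truth gives 0; bid 26 gives 3 > 0. Violating.
Others bid (3, 3, 15, 19): truth gives 0; bid 19 gives 4 > 0. Violating.
Others bid (3, 3, 3, 15): truth gives 8; no alternative beats it.
Others bid (3, 3, 3, 36): truth gives 0; no alternative beats it.
(Checking all 625 profiles: 51 have a profitable deviation, 574 do not.)

51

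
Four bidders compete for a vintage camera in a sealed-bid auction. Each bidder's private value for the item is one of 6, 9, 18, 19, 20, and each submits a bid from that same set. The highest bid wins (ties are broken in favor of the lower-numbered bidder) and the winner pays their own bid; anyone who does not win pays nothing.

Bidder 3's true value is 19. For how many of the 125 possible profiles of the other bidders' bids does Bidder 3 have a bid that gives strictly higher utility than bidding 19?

Others bid (6, 6, 6): truth gives 0; bid 9 gives 10 > 0. Violating.
Others bid (6, 6, 9): truth gives 0; bid 9 gives 10 > 0. Violating.
Others bid (6, 6, 18): truth gives 0; bid 18 gives 1 > 0. Violating.
Others bid (6, 9, 6): truth gives 0; bid 18 gives 1 > 0. Violating.
Others bid (6, 6, 19): truth gives 0; no alternative beats it.
Others bid (6, 6, 20): truth gives 0; no alternative beats it.
(Checking all 125 profiles: 12 have a profitable deviation, 113 do not.)

12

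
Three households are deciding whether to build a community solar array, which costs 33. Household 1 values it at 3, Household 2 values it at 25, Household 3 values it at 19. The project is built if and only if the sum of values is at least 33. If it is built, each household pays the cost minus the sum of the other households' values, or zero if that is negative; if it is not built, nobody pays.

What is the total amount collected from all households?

16

Total value 47 ≥ cost 33, so it is built.
Household 1: others sum to 44; max(0, 33 - 44) = 0.
Household 2: others sum to 22; max(0, 33 - 22) = 11.
Household 3: others sum to 28; max(0, 33 - 28) = 5.
Total collected = 0 + 11 + 5 = 16.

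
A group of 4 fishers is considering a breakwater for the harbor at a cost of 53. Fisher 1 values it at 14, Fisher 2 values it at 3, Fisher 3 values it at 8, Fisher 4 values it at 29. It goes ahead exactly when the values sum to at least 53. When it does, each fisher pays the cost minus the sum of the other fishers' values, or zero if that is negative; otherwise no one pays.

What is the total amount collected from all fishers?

Total value 54 ≥ cost 53, so it is built.
Fisher 1: others sum to 40; max(0, 53 - 40) = 13.
Fisher 2: others sum to 51; max(0, 53 - 51) = 2.
Fisher 3: others sum to 46; max(0, 53 - 46) = 7.
Fisher 4: others sum to 25; max(0, 53 - 25) = 28.
Total collected = 13 + 2 + 7 + 28 = 50.

50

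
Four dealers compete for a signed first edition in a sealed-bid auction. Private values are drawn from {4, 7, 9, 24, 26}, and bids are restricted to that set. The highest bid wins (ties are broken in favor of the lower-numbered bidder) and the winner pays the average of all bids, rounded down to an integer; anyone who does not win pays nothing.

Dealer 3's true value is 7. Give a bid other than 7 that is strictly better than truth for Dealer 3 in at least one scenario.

9

Suppose Dealer 1 bids 4, Dealer 2 bids 4 and Dealer 4 bids 9.
Bid 7: loses, pays 0, utility 0.
Bid 9: wins, pays 6, utility 7 - 6 = 1.
So bidding 9 beats truth here (1 > 0).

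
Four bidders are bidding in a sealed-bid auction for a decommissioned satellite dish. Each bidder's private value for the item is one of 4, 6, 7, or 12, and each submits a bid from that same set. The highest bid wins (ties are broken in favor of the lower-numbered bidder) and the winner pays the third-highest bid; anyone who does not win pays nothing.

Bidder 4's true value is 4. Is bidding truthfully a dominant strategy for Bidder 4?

Check each profile of the others' bids and compare truth against every alternative bid.
Others bid (4, 4, 4): truth gives 0, best alternative gives 0.
Others bid (4, 4, 6): truth gives 0, best alternative gives 0.
Others bid (4, 4, 7): truth gives 0, best alternative gives 0.
Others bid (4, 4, 12): truth gives 0, best alternative gives 0.
Others bid (4, 6, 4): truth gives 0, best alternative gives 0.
Others bid (4, 6, 6): truth gives 0, best alternative gives 0.
(Remaining 58 profiles checked similarly; truth is weakly best in each.)
In every case the truthful bid is at least as good as any alternative, so it is a dominant strategy.

Yes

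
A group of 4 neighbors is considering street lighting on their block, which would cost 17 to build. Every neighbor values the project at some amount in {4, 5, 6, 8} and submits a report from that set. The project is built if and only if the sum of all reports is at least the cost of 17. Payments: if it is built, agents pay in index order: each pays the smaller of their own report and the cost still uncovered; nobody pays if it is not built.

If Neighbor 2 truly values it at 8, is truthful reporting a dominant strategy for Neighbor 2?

No

Consider the case where Neighbor 1 reports 4, Neighbor 3 reports 4 and Neighbor 4 reports 4.
Truthful report 8: project built, pays 8, utility 8 - 8 = 0.
Report 5 instead: project built, pays 5, utility 8 - 5 = 3.
Since 3 > 0, reporting 5 is strictly better here, so truthful reporting is not dominant.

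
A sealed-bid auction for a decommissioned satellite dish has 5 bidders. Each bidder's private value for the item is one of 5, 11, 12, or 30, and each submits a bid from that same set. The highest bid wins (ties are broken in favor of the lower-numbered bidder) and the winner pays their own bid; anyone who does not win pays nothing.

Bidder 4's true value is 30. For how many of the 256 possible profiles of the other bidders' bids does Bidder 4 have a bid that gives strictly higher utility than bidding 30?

Others bid (5, 5, 5, 5): truth gives 0; bid 11 gives 19 > 0. Violating.
Others bid (5, 5, 5, 11): truth gives 0; bid 11 gives 19 > 0. Violating.
Others bid (5, 5, 5, 12): truth gives 0; bid 12 gives 18 > 0. Violating.
Others bid (5, 5, 11, 5): truth gives 0; bid 12 gives 18 > 0. Violating.
Others bid (5, 5, 5, 30): truth gives 0; no alternative beats it.
Others bid (5, 5, 11, 30): truth gives 0; no alternative beats it.
(Checking all 256 profiles: 24 have a profitable deviation, 232 do not.)

24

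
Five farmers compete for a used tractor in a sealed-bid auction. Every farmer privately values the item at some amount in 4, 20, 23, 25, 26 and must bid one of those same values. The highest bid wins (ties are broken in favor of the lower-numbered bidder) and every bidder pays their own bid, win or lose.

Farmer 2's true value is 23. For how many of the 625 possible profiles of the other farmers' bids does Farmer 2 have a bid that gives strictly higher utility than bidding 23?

579

Others bid (4, 4, 4, 4): truth gives 0; bid 20 gives 3 > 0. Violating.
Others bid (4, 4, 4, 20): truth gives 0; bid 20 gives 3 > 0. Violating.
Others bid (4, 4, 4, 25): truth gives -23; bid 25 gives -2 > -23. Violating.
Others bid (4, 4, 4, 26): truth gives -23; bid 26 gives -3 > -23. Violating.
Others bid (4, 4, 4, 23): truth gives 0; no alternative beats it.
Others bid (4, 4, 20, 23): truth gives 0; no alternative beats it.
(Checking all 625 profiles: 579 have a profitable deviation, 46 do not.)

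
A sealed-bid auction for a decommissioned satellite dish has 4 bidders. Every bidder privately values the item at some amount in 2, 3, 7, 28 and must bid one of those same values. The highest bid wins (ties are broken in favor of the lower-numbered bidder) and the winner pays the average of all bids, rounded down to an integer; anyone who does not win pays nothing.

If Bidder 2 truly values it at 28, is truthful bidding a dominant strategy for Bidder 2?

No

Consider the case where Bidder 1 bids 2, Bidder 3 bids 2 and Bidder 4 bids 2.
Truthful bid 28: wins, pays 8, utility 28 - 8 = 20.
Bid 3 instead: wins, pays 2, utility 28 - 2 = 26.
Since 26 > 20, bidding 3 is strictly better here, so truthful bidding is not dominant.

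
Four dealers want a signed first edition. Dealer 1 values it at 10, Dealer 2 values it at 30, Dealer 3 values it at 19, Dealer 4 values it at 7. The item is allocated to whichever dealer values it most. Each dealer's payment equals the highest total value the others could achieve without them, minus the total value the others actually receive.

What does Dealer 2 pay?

Dealer 2 has the highest value and receives the item.
Without Dealer 2, the item would go to the next-highest value, 19, so the others could achieve 19.
With Dealer 2 present and winning, the others receive nothing, so their total is 0.
Payment = 19 - 0 = 19.

19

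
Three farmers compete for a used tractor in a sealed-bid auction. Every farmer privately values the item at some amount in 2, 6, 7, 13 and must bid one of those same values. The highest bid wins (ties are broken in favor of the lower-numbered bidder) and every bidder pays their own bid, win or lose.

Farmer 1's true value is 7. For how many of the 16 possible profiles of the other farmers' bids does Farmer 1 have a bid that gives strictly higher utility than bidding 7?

Others bid (2, 2): truth gives 0; bid 2 gives 5 > 0. Violating.
Others bid (2, 6): truth gives 0; bid 6 gives 1 > 0. Violating.
Others bid (2, 13): truth gives -7; bid 2 gives -2 > -7. Violating.
Others bid (6, 2): truth gives 0; bid 6 gives 1 > 0. Violating.
Others bid (2, 7): truth gives 0; no alternative beats it.
Others bid (6, 7): truth gives 0; no alternative beats it.
(Checking all 16 profiles: 11 have a profitable deviation, 5 do not.)

11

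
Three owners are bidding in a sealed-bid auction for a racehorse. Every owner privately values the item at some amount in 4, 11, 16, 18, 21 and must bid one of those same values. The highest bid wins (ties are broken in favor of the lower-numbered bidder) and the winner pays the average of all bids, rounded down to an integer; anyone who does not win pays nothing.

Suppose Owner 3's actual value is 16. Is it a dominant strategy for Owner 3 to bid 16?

No

Consider the case where Owner 1 bids 4 and Owner 2 bids 4.
Truthful bid 16: wins, pays 8, utility 16 - 8 = 8.
Bid 11 instead: wins, pays 6, utility 16 - 6 = 10.
Since 10 > 8, bidding 11 is strictly better here, so truthful bidding is not dominant.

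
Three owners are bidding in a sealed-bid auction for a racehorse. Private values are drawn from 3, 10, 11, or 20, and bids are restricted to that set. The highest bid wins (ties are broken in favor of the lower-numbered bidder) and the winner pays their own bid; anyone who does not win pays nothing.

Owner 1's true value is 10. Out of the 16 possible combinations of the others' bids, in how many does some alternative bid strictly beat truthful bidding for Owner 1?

Others bid (3, 3): truth gives 0; bid 3 gives 7 > 0. Violating.
Others bid (3, 10): truth gives 0; no alternative beats it.
Others bid (3, 11): truth gives 0; no alternative beats it.
(Checking all 16 profiles: 1 has a profitable deviation, 15 do not.)

1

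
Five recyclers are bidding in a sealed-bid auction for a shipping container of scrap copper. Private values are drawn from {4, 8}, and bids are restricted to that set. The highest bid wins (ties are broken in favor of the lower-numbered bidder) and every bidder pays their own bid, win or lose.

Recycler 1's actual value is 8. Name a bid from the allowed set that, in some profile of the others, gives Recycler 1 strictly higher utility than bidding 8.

4

Suppose Recycler 2 bids 4, Recycler 3 bids 4, Recycler 4 bids 4 and Recycler 5 bids 4.
Bid 8: wins, pays 8, utility 8 - 8 = 0.
Bid 4: wins, pays 4, utility 8 - 4 = 4.
So bidding 4 beats truth here (4 > 0).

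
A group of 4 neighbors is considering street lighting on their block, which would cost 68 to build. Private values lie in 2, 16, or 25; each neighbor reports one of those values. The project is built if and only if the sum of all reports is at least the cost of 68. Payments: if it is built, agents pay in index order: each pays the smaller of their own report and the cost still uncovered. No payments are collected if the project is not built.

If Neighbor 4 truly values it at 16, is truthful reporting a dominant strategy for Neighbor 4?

Yes

Check each profile of the others' reports and compare truth against every alternative report.
Others report (25, 25, 25): truth gives 16, best alternative gives 16.
Others report (16, 25, 25): truth gives 14, best alternative gives 14.
Others report (25, 16, 25): truth gives 14, best alternative gives 14.
Others report (25, 25, 16): truth gives 14, best alternative gives 14.
Others report (16, 16, 25): truth gives 5, best alternative gives 5.
Others report (16, 25, 16): truth gives 5, best alternative gives 5.
(Remaining 21 profiles checked similarly; truth is weakly best in each.)
In every case the truthful report is at least as good as any alternative, so it is a dominant strategy.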